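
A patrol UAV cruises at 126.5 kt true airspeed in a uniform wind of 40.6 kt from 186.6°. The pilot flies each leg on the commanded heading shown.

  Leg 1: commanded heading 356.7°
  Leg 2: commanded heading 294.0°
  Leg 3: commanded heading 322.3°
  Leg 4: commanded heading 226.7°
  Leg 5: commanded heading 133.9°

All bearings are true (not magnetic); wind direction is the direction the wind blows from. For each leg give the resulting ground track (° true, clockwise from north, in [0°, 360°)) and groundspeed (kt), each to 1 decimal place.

Leg 1: heading 356.7°; drift +2.4° → track 359.1°, groundspeed 166.6 kt
Leg 2: heading 294.0°; drift +15.6° → track 309.6°, groundspeed 144.0 kt
Leg 3: heading 322.3°; drift +10.3° → track 332.6°, groundspeed 158.1 kt
Leg 4: heading 226.7°; drift +15.3° → track 242.0°, groundspeed 99.0 kt
Leg 5: heading 133.9°; drift -17.6° → track 116.3°, groundspeed 106.9 kt

Leg 1: track=359.1°, groundspeed=166.6 kt
Leg 2: track=309.6°, groundspeed=144.0 kt
Leg 3: track=332.6°, groundspeed=158.1 kt
Leg 4: track=242.0°, groundspeed=99.0 kt
Leg 5: track=116.3°, groundspeed=106.9 kt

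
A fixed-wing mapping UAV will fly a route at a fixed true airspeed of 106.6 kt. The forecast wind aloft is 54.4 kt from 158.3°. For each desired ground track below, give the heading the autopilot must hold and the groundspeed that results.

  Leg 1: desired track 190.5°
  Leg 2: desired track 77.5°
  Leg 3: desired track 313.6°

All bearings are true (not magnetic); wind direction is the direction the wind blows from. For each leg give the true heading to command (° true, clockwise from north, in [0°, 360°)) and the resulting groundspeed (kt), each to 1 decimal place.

Leg 1: desired track 190.5°; wind correction -15.8° → command heading 174.7°, groundspeed 56.5 kt
Leg 2: desired track 77.5°; wind correction +30.2° → command heading 107.7°, groundspeed 83.4 kt
Leg 3: desired track 313.6°; wind correction -12.3° → command heading 301.3°, groundspeed 153.6 kt

Leg 1: heading=174.7°, groundspeed=56.5 kt
Leg 2: heading=107.7°, groundspeed=83.4 kt
Leg 3: heading=301.3°, groundspeed=153.6 kt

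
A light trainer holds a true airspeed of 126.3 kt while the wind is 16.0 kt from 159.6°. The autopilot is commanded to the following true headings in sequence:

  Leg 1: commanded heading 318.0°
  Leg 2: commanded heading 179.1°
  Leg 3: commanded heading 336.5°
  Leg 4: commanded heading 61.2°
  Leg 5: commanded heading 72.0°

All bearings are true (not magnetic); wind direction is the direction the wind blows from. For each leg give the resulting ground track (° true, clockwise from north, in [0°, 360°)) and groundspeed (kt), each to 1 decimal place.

Leg 1: heading 318.0°; drift +2.4° → track 320.4°, groundspeed 141.3 kt
Leg 2: heading 179.1°; drift +2.7° → track 181.8°, groundspeed 111.3 kt
Leg 3: heading 336.5°; drift +0.3° → track 336.8°, groundspeed 142.3 kt
Leg 4: heading 61.2°; drift -7.0° → track 54.2°, groundspeed 129.6 kt
Leg 5: heading 72.0°; drift -7.3° → track 64.7°, groundspeed 126.6 kt

Leg 1: track=320.4°, groundspeed=141.3 kt
Leg 2: track=181.8°, groundspeed=111.3 kt
Leg 3: track=336.8°, groundspeed=142.3 kt
Leg 4: track=54.2°, groundspeed=129.6 kt
Leg 5: track=64.7°, groundspeed=126.6 kt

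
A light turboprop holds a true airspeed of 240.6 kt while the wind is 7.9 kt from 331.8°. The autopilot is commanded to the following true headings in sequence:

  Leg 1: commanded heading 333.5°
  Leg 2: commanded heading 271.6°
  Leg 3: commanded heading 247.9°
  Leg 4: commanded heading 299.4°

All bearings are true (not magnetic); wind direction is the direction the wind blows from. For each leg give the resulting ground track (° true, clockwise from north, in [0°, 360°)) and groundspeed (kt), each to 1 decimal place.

Leg 1: heading 333.5°; drift +0.1° → track 333.6°, groundspeed 232.7 kt
Leg 2: heading 271.6°; drift -1.7° → track 269.9°, groundspeed 236.8 kt
Leg 3: heading 247.9°; drift -1.9° → track 246.0°, groundspeed 239.9 kt
Leg 4: heading 299.4°; drift -1.0° → track 298.4°, groundspeed 234.0 kt

Leg 1: track=333.6°, groundspeed=232.7 kt
Leg 2: track=269.9°, groundspeed=236.8 kt
Leg 3: track=246.0°, groundspeed=239.9 kt
Leg 4: track=298.4°, groundspeed=234.0 kt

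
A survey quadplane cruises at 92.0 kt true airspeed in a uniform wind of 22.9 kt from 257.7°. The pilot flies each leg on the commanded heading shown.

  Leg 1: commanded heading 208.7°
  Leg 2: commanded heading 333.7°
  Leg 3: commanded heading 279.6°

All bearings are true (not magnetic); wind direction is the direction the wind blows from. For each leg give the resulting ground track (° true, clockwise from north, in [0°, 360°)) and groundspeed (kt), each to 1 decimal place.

Leg 1: heading 208.7°; drift -12.7° → track 196.0°, groundspeed 78.9 kt
Leg 2: heading 333.7°; drift +14.4° → track 348.1°, groundspeed 89.3 kt
Leg 3: heading 279.6°; drift +6.9° → track 286.5°, groundspeed 71.3 kt

Leg 1: track=196.0°, groundspeed=78.9 kt
Leg 2: track=348.1°, groundspeed=89.3 kt
Leg 3: track=286.5°, groundspeed=71.3 kt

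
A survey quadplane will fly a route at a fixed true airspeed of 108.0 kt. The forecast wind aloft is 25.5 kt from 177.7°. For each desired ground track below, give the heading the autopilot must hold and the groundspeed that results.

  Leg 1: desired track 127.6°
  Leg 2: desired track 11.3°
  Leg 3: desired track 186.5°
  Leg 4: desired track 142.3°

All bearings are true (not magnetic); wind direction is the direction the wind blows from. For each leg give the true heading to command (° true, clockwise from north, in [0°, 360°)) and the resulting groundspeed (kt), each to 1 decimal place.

Leg 1: desired track 127.6°; wind correction +10.4° → command heading 138.0°, groundspeed 89.9 kt
Leg 2: desired track 11.3°; wind correction +3.2° → command heading 14.5°, groundspeed 132.6 kt
Leg 3: desired track 186.5°; wind correction -2.1° → command heading 184.4°, groundspeed 82.7 kt
Leg 4: desired track 142.3°; wind correction +7.9° → command heading 150.2°, groundspeed 86.2 kt

Leg 1: heading=138.0°, groundspeed=89.9 kt
Leg 2: heading=14.5°, groundspeed=132.6 kt
Leg 3: heading=184.4°, groundspeed=82.7 kt
Leg 4: heading=150.2°, groundspeed=86.2 kt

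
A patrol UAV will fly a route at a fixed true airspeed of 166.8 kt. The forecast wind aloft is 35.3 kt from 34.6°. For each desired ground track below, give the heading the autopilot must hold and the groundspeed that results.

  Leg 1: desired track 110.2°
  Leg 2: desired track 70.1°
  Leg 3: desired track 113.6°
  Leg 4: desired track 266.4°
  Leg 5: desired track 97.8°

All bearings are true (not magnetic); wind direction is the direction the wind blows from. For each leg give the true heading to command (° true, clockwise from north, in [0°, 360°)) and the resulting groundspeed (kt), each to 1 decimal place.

Leg 1: desired track 110.2°; wind correction -11.8° → command heading 98.4°, groundspeed 154.5 kt
Leg 2: desired track 70.1°; wind correction -7.1° → command heading 63.0°, groundspeed 136.8 kt
Leg 3: desired track 113.6°; wind correction -12.0° → command heading 101.6°, groundspeed 156.4 kt
Leg 4: desired track 266.4°; wind correction +9.6° → command heading 276.0°, groundspeed 186.3 kt
Leg 5: desired track 97.8°; wind correction -10.9° → command heading 86.9°, groundspeed 147.9 kt

Leg 1: heading=98.4°, groundspeed=154.5 kt
Leg 2: heading=63.0°, groundspeed=136.8 kt
Leg 3: heading=101.6°, groundspeed=156.4 kt
Leg 4: heading=276.0°, groundspeed=186.3 kt
Leg 5: heading=86.9°, groundspeed=147.9 kt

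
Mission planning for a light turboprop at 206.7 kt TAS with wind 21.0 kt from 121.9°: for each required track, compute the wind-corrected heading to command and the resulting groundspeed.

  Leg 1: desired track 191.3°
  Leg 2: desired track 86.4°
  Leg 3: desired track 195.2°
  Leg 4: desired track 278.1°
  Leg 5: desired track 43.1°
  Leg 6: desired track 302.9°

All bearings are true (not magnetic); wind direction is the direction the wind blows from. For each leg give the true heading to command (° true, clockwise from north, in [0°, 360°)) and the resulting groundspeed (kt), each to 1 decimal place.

Leg 1: desired track 191.3°; wind correction -5.5° → command heading 185.8°, groundspeed 198.4 kt
Leg 2: desired track 86.4°; wind correction +3.4° → command heading 89.8°, groundspeed 189.2 kt
Leg 3: desired track 195.2°; wind correction -5.6° → command heading 189.6°, groundspeed 199.7 kt
Leg 4: desired track 278.1°; wind correction -2.3° → command heading 275.8°, groundspeed 225.7 kt
Leg 5: desired track 43.1°; wind correction +5.7° → command heading 48.8°, groundspeed 201.6 kt
Leg 6: desired track 302.9°; wind correction +0.1° → command heading 303.0°, groundspeed 227.7 kt

Leg 1: heading=185.8°, groundspeed=198.4 kt
Leg 2: heading=89.8°, groundspeed=189.2 kt
Leg 3: heading=189.6°, groundspeed=199.7 kt
Leg 4: heading=275.8°, groundspeed=225.7 kt
Leg 5: heading=48.8°, groundspeed=201.6 kt
Leg 6: heading=303.0°, groundspeed=227.7 kt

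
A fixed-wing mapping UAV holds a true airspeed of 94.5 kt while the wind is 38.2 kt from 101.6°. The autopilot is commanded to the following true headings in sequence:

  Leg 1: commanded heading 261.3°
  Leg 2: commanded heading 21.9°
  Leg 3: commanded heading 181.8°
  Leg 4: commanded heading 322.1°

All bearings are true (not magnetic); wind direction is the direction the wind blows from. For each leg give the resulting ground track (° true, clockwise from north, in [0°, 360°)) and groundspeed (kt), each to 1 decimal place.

Leg 1: track=267.1°, groundspeed=131.0 kt
Leg 2: track=358.7°, groundspeed=95.4 kt
Leg 3: track=205.0°, groundspeed=95.7 kt
Leg 4: track=310.7°, groundspeed=126.0 kt

Leg 1: heading 261.3°; drift +5.8° → track 267.1°, groundspeed 131.0 kt
Leg 2: heading 21.9°; drift -23.2° → track 358.7°, groundspeed 95.4 kt
Leg 3: heading 181.8°; drift +23.2° → track 205.0°, groundspeed 95.7 kt
Leg 4: heading 322.1°; drift -11.4° → track 310.7°, groundspeed 126.0 kt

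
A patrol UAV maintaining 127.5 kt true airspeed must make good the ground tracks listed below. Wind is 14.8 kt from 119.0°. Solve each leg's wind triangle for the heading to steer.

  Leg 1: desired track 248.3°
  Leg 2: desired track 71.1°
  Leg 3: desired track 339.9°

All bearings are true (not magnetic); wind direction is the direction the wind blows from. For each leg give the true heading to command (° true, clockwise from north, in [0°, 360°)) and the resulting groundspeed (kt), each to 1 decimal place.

Leg 1: heading=243.1°, groundspeed=136.4 kt
Leg 2: heading=76.0°, groundspeed=117.1 kt
Leg 3: heading=344.3°, groundspeed=138.3 kt

Leg 1: desired track 248.3°; wind correction -5.2° → command heading 243.1°, groundspeed 136.4 kt
Leg 2: desired track 71.1°; wind correction +4.9° → command heading 76.0°, groundspeed 117.1 kt
Leg 3: desired track 339.9°; wind correction +4.4° → command heading 344.3°, groundspeed 138.3 kt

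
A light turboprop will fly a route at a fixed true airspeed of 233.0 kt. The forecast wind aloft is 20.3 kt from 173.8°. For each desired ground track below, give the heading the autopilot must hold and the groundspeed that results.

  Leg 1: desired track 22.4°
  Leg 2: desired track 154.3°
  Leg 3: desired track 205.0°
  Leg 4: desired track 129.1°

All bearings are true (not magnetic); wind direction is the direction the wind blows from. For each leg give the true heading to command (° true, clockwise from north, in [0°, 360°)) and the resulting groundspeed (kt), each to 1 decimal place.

Leg 1: desired track 22.4°; wind correction +2.4° → command heading 24.8°, groundspeed 250.6 kt
Leg 2: desired track 154.3°; wind correction +1.7° → command heading 156.0°, groundspeed 213.8 kt
Leg 3: desired track 205.0°; wind correction -2.6° → command heading 202.4°, groundspeed 215.4 kt
Leg 4: desired track 129.1°; wind correction +3.5° → command heading 132.6°, groundspeed 218.1 kt

Leg 1: heading=24.8°, groundspeed=250.6 kt
Leg 2: heading=156.0°, groundspeed=213.8 kt
Leg 3: heading=202.4°, groundspeed=215.4 kt
Leg 4: heading=132.6°, groundspeed=218.1 kt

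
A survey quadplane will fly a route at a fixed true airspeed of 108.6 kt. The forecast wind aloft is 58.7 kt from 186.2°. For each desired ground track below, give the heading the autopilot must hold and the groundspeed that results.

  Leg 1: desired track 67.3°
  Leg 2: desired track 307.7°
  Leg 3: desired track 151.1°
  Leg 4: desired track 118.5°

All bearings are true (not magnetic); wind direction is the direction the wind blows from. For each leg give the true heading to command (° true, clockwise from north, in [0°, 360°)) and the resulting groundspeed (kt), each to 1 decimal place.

Leg 1: heading=95.5°, groundspeed=124.0 kt
Leg 2: heading=280.3°, groundspeed=127.0 kt
Leg 3: heading=169.2°, groundspeed=55.2 kt
Leg 4: heading=148.5°, groundspeed=71.8 kt

Leg 1: desired track 67.3°; wind correction +28.2° → command heading 95.5°, groundspeed 124.0 kt
Leg 2: desired track 307.7°; wind correction -27.4° → command heading 280.3°, groundspeed 127.0 kt
Leg 3: desired track 151.1°; wind correction +18.1° → command heading 169.2°, groundspeed 55.2 kt
Leg 4: desired track 118.5°; wind correction +30.0° → command heading 148.5°, groundspeed 71.8 kt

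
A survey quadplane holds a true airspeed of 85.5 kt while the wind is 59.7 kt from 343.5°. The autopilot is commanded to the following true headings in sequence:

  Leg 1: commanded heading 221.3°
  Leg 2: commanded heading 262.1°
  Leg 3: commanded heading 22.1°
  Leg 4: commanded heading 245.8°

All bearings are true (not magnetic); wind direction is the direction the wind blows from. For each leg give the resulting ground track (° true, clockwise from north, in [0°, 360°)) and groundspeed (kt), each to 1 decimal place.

Leg 1: heading 221.3°; drift -23.3° → track 198.0°, groundspeed 127.7 kt
Leg 2: heading 262.1°; drift -37.6° → track 224.5°, groundspeed 96.7 kt
Leg 3: heading 22.1°; drift +43.8° → track 65.9°, groundspeed 53.8 kt
Leg 4: heading 245.8°; drift -32.3° → track 213.5°, groundspeed 110.6 kt

Leg 1: track=198.0°, groundspeed=127.7 kt
Leg 2: track=224.5°, groundspeed=96.7 kt
Leg 3: track=65.9°, groundspeed=53.8 kt
Leg 4: track=213.5°, groundspeed=110.6 kt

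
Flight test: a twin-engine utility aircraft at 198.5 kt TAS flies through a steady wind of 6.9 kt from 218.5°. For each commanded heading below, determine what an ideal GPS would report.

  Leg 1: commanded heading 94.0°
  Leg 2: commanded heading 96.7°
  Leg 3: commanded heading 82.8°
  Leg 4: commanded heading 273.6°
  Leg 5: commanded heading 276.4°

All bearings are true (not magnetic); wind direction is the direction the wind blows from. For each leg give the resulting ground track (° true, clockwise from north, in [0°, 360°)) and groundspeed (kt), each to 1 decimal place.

Leg 1: track=92.4°, groundspeed=202.5 kt
Leg 2: track=95.0°, groundspeed=202.2 kt
Leg 3: track=81.4°, groundspeed=203.5 kt
Leg 4: track=275.3°, groundspeed=194.6 kt
Leg 5: track=278.1°, groundspeed=194.9 kt

Leg 1: heading 94.0°; drift -1.6° → track 92.4°, groundspeed 202.5 kt
Leg 2: heading 96.7°; drift -1.7° → track 95.0°, groundspeed 202.2 kt
Leg 3: heading 82.8°; drift -1.4° → track 81.4°, groundspeed 203.5 kt
Leg 4: heading 273.6°; drift +1.7° → track 275.3°, groundspeed 194.6 kt
Leg 5: heading 276.4°; drift +1.7° → track 278.1°, groundspeed 194.9 kt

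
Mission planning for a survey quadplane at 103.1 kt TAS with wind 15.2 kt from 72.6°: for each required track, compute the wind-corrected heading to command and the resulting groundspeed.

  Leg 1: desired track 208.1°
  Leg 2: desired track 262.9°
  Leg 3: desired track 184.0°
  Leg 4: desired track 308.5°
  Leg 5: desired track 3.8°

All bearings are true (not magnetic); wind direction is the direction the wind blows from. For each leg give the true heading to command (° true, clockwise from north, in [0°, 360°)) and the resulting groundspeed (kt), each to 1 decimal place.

Leg 1: heading=202.2°, groundspeed=113.4 kt
Leg 2: heading=264.4°, groundspeed=118.0 kt
Leg 3: heading=176.1°, groundspeed=107.7 kt
Leg 4: heading=315.5°, groundspeed=110.9 kt
Leg 5: heading=11.7°, groundspeed=96.6 kt

Leg 1: desired track 208.1°; wind correction -5.9° → command heading 202.2°, groundspeed 113.4 kt
Leg 2: desired track 262.9°; wind correction +1.5° → command heading 264.4°, groundspeed 118.0 kt
Leg 3: desired track 184.0°; wind correction -7.9° → command heading 176.1°, groundspeed 107.7 kt
Leg 4: desired track 308.5°; wind correction +7.0° → command heading 315.5°, groundspeed 110.9 kt
Leg 5: desired track 3.8°; wind correction +7.9° → command heading 11.7°, groundspeed 96.6 kt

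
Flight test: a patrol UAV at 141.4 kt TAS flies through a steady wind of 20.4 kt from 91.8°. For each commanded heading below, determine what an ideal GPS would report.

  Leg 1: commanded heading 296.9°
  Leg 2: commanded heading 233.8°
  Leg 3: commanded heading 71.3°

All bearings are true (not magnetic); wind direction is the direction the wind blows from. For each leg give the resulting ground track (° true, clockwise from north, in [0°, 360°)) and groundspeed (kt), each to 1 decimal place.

Leg 1: heading 296.9°; drift -3.1° → track 293.8°, groundspeed 160.1 kt
Leg 2: heading 233.8°; drift +4.6° → track 238.4°, groundspeed 158.0 kt
Leg 3: heading 71.3°; drift -3.3° → track 68.0°, groundspeed 122.5 kt

Leg 1: track=293.8°, groundspeed=160.1 kt
Leg 2: track=238.4°, groundspeed=158.0 kt
Leg 3: track=68.0°, groundspeed=122.5 kt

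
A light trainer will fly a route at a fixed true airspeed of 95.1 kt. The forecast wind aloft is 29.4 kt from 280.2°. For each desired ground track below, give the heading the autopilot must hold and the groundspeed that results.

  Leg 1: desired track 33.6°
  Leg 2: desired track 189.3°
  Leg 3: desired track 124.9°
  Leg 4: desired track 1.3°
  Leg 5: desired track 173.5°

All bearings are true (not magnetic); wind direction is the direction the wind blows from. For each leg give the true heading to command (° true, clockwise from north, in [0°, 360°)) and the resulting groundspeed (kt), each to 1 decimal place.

Leg 1: desired track 33.6°; wind correction -16.5° → command heading 17.1°, groundspeed 102.9 kt
Leg 2: desired track 189.3°; wind correction +18.0° → command heading 207.3°, groundspeed 90.9 kt
Leg 3: desired track 124.9°; wind correction +7.4° → command heading 132.3°, groundspeed 121.0 kt
Leg 4: desired track 1.3°; wind correction -17.8° → command heading 343.5°, groundspeed 86.0 kt
Leg 5: desired track 173.5°; wind correction +17.2° → command heading 190.7°, groundspeed 99.3 kt

Leg 1: heading=17.1°, groundspeed=102.9 kt
Leg 2: heading=207.3°, groundspeed=90.9 kt
Leg 3: heading=132.3°, groundspeed=121.0 kt
Leg 4: heading=343.5°, groundspeed=86.0 kt
Leg 5: heading=190.7°, groundspeed=99.3 kt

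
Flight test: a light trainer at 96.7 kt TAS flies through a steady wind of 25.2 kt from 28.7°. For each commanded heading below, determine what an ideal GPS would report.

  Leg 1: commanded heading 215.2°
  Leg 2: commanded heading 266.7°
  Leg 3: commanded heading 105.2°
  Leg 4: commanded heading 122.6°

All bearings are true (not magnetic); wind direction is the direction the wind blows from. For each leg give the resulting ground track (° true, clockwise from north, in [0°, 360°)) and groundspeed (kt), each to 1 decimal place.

Leg 1: heading 215.2°; drift -1.3° → track 213.9°, groundspeed 121.8 kt
Leg 2: heading 266.7°; drift -11.0° → track 255.7°, groundspeed 112.1 kt
Leg 3: heading 105.2°; drift +15.1° → track 120.3°, groundspeed 94.1 kt
Leg 4: heading 122.6°; drift +14.3° → track 136.9°, groundspeed 101.6 kt

Leg 1: track=213.9°, groundspeed=121.8 kt
Leg 2: track=255.7°, groundspeed=112.1 kt
Leg 3: track=120.3°, groundspeed=94.1 kt
Leg 4: track=136.9°, groundspeed=101.6 kt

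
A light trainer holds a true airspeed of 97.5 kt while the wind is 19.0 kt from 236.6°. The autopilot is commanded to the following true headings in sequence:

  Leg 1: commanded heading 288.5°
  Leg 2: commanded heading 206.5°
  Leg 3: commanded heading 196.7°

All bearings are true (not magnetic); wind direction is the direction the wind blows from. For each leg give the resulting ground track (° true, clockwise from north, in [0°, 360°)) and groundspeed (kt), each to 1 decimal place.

Leg 1: heading 288.5°; drift +9.9° → track 298.4°, groundspeed 87.1 kt
Leg 2: heading 206.5°; drift -6.7° → track 199.8°, groundspeed 81.6 kt
Leg 3: heading 196.7°; drift -8.4° → track 188.3°, groundspeed 83.8 kt

Leg 1: track=298.4°, groundspeed=87.1 kt
Leg 2: track=199.8°, groundspeed=81.6 kt
Leg 3: track=188.3°, groundspeed=83.8 kt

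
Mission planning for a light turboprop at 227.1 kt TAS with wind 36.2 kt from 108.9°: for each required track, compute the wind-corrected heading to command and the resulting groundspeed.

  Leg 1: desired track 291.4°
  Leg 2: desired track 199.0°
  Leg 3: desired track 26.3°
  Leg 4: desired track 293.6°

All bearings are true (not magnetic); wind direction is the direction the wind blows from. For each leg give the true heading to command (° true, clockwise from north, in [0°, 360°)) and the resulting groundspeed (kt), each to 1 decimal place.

Leg 1: heading=291.8°, groundspeed=263.3 kt
Leg 2: heading=189.8°, groundspeed=224.3 kt
Leg 3: heading=35.4°, groundspeed=219.6 kt
Leg 4: heading=294.3°, groundspeed=263.2 kt

Leg 1: desired track 291.4°; wind correction +0.4° → command heading 291.8°, groundspeed 263.3 kt
Leg 2: desired track 199.0°; wind correction -9.2° → command heading 189.8°, groundspeed 224.3 kt
Leg 3: desired track 26.3°; wind correction +9.1° → command heading 35.4°, groundspeed 219.6 kt
Leg 4: desired track 293.6°; wind correction +0.7° → command heading 294.3°, groundspeed 263.2 kt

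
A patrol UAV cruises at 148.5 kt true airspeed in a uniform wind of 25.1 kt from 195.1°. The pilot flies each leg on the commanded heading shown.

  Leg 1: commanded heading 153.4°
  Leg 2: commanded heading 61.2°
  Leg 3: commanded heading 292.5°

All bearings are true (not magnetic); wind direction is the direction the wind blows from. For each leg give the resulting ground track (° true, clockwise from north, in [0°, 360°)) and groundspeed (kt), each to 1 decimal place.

Leg 1: track=146.1°, groundspeed=130.8 kt
Leg 2: track=55.0°, groundspeed=166.9 kt
Leg 3: track=301.8°, groundspeed=153.8 kt

Leg 1: heading 153.4°; drift -7.3° → track 146.1°, groundspeed 130.8 kt
Leg 2: heading 61.2°; drift -6.2° → track 55.0°, groundspeed 166.9 kt
Leg 3: heading 292.5°; drift +9.3° → track 301.8°, groundspeed 153.8 kt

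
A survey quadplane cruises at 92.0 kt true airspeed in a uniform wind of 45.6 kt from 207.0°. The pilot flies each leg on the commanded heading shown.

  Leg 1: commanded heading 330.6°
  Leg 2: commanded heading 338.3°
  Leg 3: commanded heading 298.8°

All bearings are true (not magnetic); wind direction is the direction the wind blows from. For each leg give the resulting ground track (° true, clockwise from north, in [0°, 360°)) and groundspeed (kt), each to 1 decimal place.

Leg 1: heading 330.6°; drift +18.0° → track 348.6°, groundspeed 123.2 kt
Leg 2: heading 338.3°; drift +15.7° → track 354.0°, groundspeed 126.8 kt
Leg 3: heading 298.8°; drift +26.0° → track 324.8°, groundspeed 104.0 kt

Leg 1: track=348.6°, groundspeed=123.2 kt
Leg 2: track=354.0°, groundspeed=126.8 kt
Leg 3: track=324.8°, groundspeed=104.0 kt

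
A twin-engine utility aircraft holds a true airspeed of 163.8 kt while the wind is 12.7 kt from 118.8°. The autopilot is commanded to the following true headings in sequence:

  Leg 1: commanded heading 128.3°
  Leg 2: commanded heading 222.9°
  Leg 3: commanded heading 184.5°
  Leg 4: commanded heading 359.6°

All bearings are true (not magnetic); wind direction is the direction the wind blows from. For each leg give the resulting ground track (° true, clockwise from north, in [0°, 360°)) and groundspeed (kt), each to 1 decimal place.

Leg 1: heading 128.3°; drift +0.8° → track 129.1°, groundspeed 151.3 kt
Leg 2: heading 222.9°; drift +4.2° → track 227.1°, groundspeed 167.3 kt
Leg 3: heading 184.5°; drift +4.2° → track 188.7°, groundspeed 159.0 kt
Leg 4: heading 359.6°; drift -3.7° → track 355.9°, groundspeed 170.4 kt

Leg 1: track=129.1°, groundspeed=151.3 kt
Leg 2: track=227.1°, groundspeed=167.3 kt
Leg 3: track=188.7°, groundspeed=159.0 kt
Leg 4: track=355.9°, groundspeed=170.4 kt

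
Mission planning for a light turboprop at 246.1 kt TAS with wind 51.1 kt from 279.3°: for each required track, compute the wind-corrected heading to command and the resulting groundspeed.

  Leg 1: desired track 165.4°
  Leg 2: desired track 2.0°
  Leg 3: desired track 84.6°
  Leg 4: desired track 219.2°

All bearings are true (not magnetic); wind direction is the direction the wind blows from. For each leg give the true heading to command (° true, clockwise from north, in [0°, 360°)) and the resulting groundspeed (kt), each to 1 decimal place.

Leg 1: heading=176.3°, groundspeed=262.3 kt
Leg 2: heading=350.1°, groundspeed=234.3 kt
Leg 3: heading=81.6°, groundspeed=295.2 kt
Leg 4: heading=229.6°, groundspeed=216.6 kt

Leg 1: desired track 165.4°; wind correction +10.9° → command heading 176.3°, groundspeed 262.3 kt
Leg 2: desired track 2.0°; wind correction -11.9° → command heading 350.1°, groundspeed 234.3 kt
Leg 3: desired track 84.6°; wind correction -3.0° → command heading 81.6°, groundspeed 295.2 kt
Leg 4: desired track 219.2°; wind correction +10.4° → command heading 229.6°, groundspeed 216.6 kt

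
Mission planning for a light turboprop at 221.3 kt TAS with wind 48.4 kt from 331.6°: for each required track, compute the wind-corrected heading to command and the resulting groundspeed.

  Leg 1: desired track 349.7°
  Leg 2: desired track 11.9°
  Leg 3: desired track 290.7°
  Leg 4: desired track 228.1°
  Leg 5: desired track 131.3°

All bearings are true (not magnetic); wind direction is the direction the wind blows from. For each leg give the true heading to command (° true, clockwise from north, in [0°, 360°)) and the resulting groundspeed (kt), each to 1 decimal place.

Leg 1: heading=345.8°, groundspeed=174.8 kt
Leg 2: heading=3.8°, groundspeed=182.2 kt
Leg 3: heading=298.9°, groundspeed=182.4 kt
Leg 4: heading=240.4°, groundspeed=227.5 kt
Leg 5: heading=126.9°, groundspeed=266.1 kt

Leg 1: desired track 349.7°; wind correction -3.9° → command heading 345.8°, groundspeed 174.8 kt
Leg 2: desired track 11.9°; wind correction -8.1° → command heading 3.8°, groundspeed 182.2 kt
Leg 3: desired track 290.7°; wind correction +8.2° → command heading 298.9°, groundspeed 182.4 kt
Leg 4: desired track 228.1°; wind correction +12.3° → command heading 240.4°, groundspeed 227.5 kt
Leg 5: desired track 131.3°; wind correction -4.4° → command heading 126.9°, groundspeed 266.1 kt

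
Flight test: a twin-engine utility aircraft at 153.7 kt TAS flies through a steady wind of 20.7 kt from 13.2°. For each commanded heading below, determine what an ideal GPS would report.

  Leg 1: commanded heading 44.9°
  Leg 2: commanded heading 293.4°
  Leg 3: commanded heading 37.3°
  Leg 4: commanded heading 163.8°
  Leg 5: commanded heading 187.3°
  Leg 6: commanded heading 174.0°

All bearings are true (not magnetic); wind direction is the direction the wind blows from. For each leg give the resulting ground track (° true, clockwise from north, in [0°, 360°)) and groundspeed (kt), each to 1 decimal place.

Leg 1: heading 44.9°; drift +4.6° → track 49.5°, groundspeed 136.5 kt
Leg 2: heading 293.4°; drift -7.7° → track 285.7°, groundspeed 151.4 kt
Leg 3: heading 37.3°; drift +3.6° → track 40.9°, groundspeed 135.1 kt
Leg 4: heading 163.8°; drift +3.4° → track 167.2°, groundspeed 172.0 kt
Leg 5: heading 187.3°; drift +0.7° → track 188.0°, groundspeed 174.3 kt
Leg 6: heading 174.0°; drift +2.3° → track 176.3°, groundspeed 173.4 kt

Leg 1: track=49.5°, groundspeed=136.5 kt
Leg 2: track=285.7°, groundspeed=151.4 kt
Leg 3: track=40.9°, groundspeed=135.1 kt
Leg 4: track=167.2°, groundspeed=172.0 kt
Leg 5: track=188.0°, groundspeed=174.3 kt
Leg 6: track=176.3°, groundspeed=173.4 kt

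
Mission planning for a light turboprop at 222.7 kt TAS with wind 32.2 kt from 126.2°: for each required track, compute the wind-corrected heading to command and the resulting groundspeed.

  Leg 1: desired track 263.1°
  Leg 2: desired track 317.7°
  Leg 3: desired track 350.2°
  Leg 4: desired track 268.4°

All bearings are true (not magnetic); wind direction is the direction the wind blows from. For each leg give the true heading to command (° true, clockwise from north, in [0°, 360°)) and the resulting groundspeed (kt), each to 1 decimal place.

Leg 1: desired track 263.1°; wind correction -5.7° → command heading 257.4°, groundspeed 245.1 kt
Leg 2: desired track 317.7°; wind correction +1.7° → command heading 319.4°, groundspeed 254.2 kt
Leg 3: desired track 350.2°; wind correction +5.8° → command heading 356.0°, groundspeed 244.7 kt
Leg 4: desired track 268.4°; wind correction -5.1° → command heading 263.3°, groundspeed 247.3 kt

Leg 1: heading=257.4°, groundspeed=245.1 kt
Leg 2: heading=319.4°, groundspeed=254.2 kt
Leg 3: heading=356.0°, groundspeed=244.7 kt
Leg 4: heading=263.3°, groundspeed=247.3 kt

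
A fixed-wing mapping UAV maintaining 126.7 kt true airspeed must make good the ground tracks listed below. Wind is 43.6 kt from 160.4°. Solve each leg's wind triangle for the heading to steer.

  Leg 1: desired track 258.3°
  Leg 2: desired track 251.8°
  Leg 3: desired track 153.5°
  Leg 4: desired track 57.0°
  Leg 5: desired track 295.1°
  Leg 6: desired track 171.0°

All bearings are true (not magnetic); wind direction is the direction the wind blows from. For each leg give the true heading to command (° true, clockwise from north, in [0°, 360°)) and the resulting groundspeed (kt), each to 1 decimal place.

Leg 1: heading=238.4°, groundspeed=125.1 kt
Leg 2: heading=231.7°, groundspeed=120.0 kt
Leg 3: heading=155.9°, groundspeed=83.3 kt
Leg 4: heading=76.6°, groundspeed=129.5 kt
Leg 5: heading=280.9°, groundspeed=153.5 kt
Leg 6: heading=167.4°, groundspeed=83.6 kt

Leg 1: desired track 258.3°; wind correction -19.9° → command heading 238.4°, groundspeed 125.1 kt
Leg 2: desired track 251.8°; wind correction -20.1° → command heading 231.7°, groundspeed 120.0 kt
Leg 3: desired track 153.5°; wind correction +2.4° → command heading 155.9°, groundspeed 83.3 kt
Leg 4: desired track 57.0°; wind correction +19.6° → command heading 76.6°, groundspeed 129.5 kt
Leg 5: desired track 295.1°; wind correction -14.2° → command heading 280.9°, groundspeed 153.5 kt
Leg 6: desired track 171.0°; wind correction -3.6° → command heading 167.4°, groundspeed 83.6 kt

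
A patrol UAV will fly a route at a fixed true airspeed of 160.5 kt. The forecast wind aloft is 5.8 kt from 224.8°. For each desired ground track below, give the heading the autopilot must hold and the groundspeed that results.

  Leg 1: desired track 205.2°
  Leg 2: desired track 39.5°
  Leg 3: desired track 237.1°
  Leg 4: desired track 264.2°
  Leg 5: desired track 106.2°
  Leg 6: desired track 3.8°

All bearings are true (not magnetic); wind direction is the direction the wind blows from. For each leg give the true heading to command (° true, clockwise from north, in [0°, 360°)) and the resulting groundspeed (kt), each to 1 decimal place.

Leg 1: heading=205.9°, groundspeed=155.0 kt
Leg 2: heading=39.3°, groundspeed=166.3 kt
Leg 3: heading=236.7°, groundspeed=154.8 kt
Leg 4: heading=262.9°, groundspeed=156.0 kt
Leg 5: heading=108.0°, groundspeed=163.2 kt
Leg 6: heading=2.4°, groundspeed=164.8 kt

Leg 1: desired track 205.2°; wind correction +0.7° → command heading 205.9°, groundspeed 155.0 kt
Leg 2: desired track 39.5°; wind correction -0.2° → command heading 39.3°, groundspeed 166.3 kt
Leg 3: desired track 237.1°; wind correction -0.4° → command heading 236.7°, groundspeed 154.8 kt
Leg 4: desired track 264.2°; wind correction -1.3° → command heading 262.9°, groundspeed 156.0 kt
Leg 5: desired track 106.2°; wind correction +1.8° → command heading 108.0°, groundspeed 163.2 kt
Leg 6: desired track 3.8°; wind correction -1.4° → command heading 2.4°, groundspeed 164.8 kt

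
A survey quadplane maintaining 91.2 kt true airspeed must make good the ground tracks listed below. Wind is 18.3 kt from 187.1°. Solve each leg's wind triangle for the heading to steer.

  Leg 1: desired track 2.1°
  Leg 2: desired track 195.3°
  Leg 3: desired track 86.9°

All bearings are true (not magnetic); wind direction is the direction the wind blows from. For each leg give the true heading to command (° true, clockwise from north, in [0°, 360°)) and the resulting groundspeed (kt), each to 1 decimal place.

Leg 1: heading=1.1°, groundspeed=109.4 kt
Leg 2: heading=193.7°, groundspeed=73.0 kt
Leg 3: heading=98.3°, groundspeed=92.6 kt

Leg 1: desired track 2.1°; wind correction -1.0° → command heading 1.1°, groundspeed 109.4 kt
Leg 2: desired track 195.3°; wind correction -1.6° → command heading 193.7°, groundspeed 73.0 kt
Leg 3: desired track 86.9°; wind correction +11.4° → command heading 98.3°, groundspeed 92.6 kt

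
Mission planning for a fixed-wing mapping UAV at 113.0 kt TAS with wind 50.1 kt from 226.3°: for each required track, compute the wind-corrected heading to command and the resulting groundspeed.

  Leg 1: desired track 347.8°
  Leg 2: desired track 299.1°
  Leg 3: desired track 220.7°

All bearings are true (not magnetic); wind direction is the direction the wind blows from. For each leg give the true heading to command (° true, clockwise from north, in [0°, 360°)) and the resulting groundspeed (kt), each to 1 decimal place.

Leg 1: heading=325.6°, groundspeed=130.8 kt
Leg 2: heading=274.0°, groundspeed=87.5 kt
Leg 3: heading=223.2°, groundspeed=63.0 kt

Leg 1: desired track 347.8°; wind correction -22.2° → command heading 325.6°, groundspeed 130.8 kt
Leg 2: desired track 299.1°; wind correction -25.1° → command heading 274.0°, groundspeed 87.5 kt
Leg 3: desired track 220.7°; wind correction +2.5° → command heading 223.2°, groundspeed 63.0 kt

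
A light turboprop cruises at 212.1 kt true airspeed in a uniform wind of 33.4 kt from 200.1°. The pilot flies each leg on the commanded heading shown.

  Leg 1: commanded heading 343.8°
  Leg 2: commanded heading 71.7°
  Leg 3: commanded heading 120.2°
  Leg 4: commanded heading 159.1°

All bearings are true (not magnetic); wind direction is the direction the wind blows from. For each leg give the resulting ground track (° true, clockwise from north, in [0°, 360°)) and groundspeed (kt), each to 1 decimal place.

Leg 1: heading 343.8°; drift +4.7° → track 348.5°, groundspeed 239.8 kt
Leg 2: heading 71.7°; drift -6.4° → track 65.3°, groundspeed 234.3 kt
Leg 3: heading 120.2°; drift -9.1° → track 111.1°, groundspeed 208.8 kt
Leg 4: heading 159.1°; drift -6.7° → track 152.4°, groundspeed 188.2 kt

Leg 1: track=348.5°, groundspeed=239.8 kt
Leg 2: track=65.3°, groundspeed=234.3 kt
Leg 3: track=111.1°, groundspeed=208.8 kt
Leg 4: track=152.4°, groundspeed=188.2 kt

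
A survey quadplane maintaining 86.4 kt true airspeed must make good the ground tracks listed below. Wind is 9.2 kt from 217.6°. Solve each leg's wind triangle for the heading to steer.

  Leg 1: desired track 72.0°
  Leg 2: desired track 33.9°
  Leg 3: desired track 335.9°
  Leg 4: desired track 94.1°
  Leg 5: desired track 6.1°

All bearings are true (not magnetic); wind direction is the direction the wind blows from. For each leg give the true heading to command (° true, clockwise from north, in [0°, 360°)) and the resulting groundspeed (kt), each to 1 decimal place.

Leg 1: heading=75.4°, groundspeed=93.8 kt
Leg 2: heading=33.5°, groundspeed=95.6 kt
Leg 3: heading=330.5°, groundspeed=90.4 kt
Leg 4: heading=99.2°, groundspeed=91.1 kt
Leg 5: heading=2.9°, groundspeed=94.1 kt

Leg 1: desired track 72.0°; wind correction +3.4° → command heading 75.4°, groundspeed 93.8 kt
Leg 2: desired track 33.9°; wind correction -0.4° → command heading 33.5°, groundspeed 95.6 kt
Leg 3: desired track 335.9°; wind correction -5.4° → command heading 330.5°, groundspeed 90.4 kt
Leg 4: desired track 94.1°; wind correction +5.1° → command heading 99.2°, groundspeed 91.1 kt
Leg 5: desired track 6.1°; wind correction -3.2° → command heading 2.9°, groundspeed 94.1 kt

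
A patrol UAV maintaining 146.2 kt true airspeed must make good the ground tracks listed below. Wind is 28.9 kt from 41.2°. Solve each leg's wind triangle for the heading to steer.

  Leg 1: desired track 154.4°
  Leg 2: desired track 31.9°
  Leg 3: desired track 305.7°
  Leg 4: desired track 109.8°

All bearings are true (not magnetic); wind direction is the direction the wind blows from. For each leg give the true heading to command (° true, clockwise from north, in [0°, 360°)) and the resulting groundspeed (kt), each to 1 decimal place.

Leg 1: heading=143.9°, groundspeed=155.2 kt
Leg 2: heading=33.7°, groundspeed=117.6 kt
Leg 3: heading=317.0°, groundspeed=146.1 kt
Leg 4: heading=99.2°, groundspeed=133.2 kt

Leg 1: desired track 154.4°; wind correction -10.5° → command heading 143.9°, groundspeed 155.2 kt
Leg 2: desired track 31.9°; wind correction +1.8° → command heading 33.7°, groundspeed 117.6 kt
Leg 3: desired track 305.7°; wind correction +11.3° → command heading 317.0°, groundspeed 146.1 kt
Leg 4: desired track 109.8°; wind correction -10.6° → command heading 99.2°, groundspeed 133.2 kt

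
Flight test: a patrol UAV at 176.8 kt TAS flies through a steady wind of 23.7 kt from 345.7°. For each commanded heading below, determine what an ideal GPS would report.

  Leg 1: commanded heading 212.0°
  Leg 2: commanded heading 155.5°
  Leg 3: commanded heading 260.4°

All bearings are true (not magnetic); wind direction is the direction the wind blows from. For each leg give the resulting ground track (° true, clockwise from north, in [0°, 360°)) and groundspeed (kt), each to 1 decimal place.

Leg 1: heading 212.0°; drift -5.1° → track 206.9°, groundspeed 193.9 kt
Leg 2: heading 155.5°; drift +1.2° → track 156.7°, groundspeed 200.2 kt
Leg 3: heading 260.4°; drift -7.7° → track 252.7°, groundspeed 176.4 kt

Leg 1: track=206.9°, groundspeed=193.9 kt
Leg 2: track=156.7°, groundspeed=200.2 kt
Leg 3: track=252.7°, groundspeed=176.4 kt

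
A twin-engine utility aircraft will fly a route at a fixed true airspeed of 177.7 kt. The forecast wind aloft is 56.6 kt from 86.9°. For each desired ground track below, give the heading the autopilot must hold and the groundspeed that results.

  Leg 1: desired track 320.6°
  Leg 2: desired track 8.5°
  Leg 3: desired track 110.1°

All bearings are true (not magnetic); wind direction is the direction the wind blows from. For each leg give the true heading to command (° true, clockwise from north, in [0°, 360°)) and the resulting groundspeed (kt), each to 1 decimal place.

Leg 1: heading=335.5°, groundspeed=205.3 kt
Leg 2: heading=26.7°, groundspeed=157.4 kt
Leg 3: heading=102.9°, groundspeed=124.3 kt

Leg 1: desired track 320.6°; wind correction +14.9° → command heading 335.5°, groundspeed 205.3 kt
Leg 2: desired track 8.5°; wind correction +18.2° → command heading 26.7°, groundspeed 157.4 kt
Leg 3: desired track 110.1°; wind correction -7.2° → command heading 102.9°, groundspeed 124.3 kt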